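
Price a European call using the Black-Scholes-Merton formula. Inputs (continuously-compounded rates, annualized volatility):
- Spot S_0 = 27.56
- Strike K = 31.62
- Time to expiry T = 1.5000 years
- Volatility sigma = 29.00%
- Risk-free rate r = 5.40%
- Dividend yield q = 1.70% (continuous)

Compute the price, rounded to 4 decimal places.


Answer: Price = 2.9051

Derivation:
d1 = (ln(S/K) + (r - q + 0.5*sigma^2) * T) / (sigma * sqrt(T)) = -0.05307055
d2 = d1 - sigma * sqrt(T) = -0.40824656
exp(-rT) = 0.92219369; exp(-qT) = 0.97482238
C = S_0 * exp(-qT) * N(d1) - K * exp(-rT) * N(d2)
N(d1) = 0.47883785; N(d2) = 0.34154633
C = 27.5600 * 0.97482238 * 0.47883785 - 31.6200 * 0.92219369 * 0.34154633 = 2.9051


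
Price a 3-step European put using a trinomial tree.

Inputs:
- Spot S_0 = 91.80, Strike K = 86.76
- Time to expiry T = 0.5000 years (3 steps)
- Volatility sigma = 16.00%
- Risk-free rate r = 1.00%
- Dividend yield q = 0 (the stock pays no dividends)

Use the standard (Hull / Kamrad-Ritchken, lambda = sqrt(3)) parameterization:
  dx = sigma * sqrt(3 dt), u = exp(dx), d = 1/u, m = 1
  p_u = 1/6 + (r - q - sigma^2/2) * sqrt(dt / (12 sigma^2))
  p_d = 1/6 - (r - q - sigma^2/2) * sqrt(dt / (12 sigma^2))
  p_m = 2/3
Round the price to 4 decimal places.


dt = T/N = 0.166667; dx = sigma*sqrt(3*dt) = 0.113137
u = exp(dx) = 1.119785; d = 1/u = 0.893028
p_u = 0.164604, p_m = 0.666667, p_d = 0.168729
Discount per step: exp(-r*dt) = 0.998335
Stock lattice S(k, j) with j the centered position index:
  k=0: S(0,+0) = 91.8000
  k=1: S(1,-1) = 81.9800; S(1,+0) = 91.8000; S(1,+1) = 102.7963
  k=2: S(2,-2) = 73.2104; S(2,-1) = 81.9800; S(2,+0) = 91.8000; S(2,+1) = 102.7963; S(2,+2) = 115.1098
  k=3: S(3,-3) = 65.3790; S(3,-2) = 73.2104; S(3,-1) = 81.9800; S(3,+0) = 91.8000; S(3,+1) = 102.7963; S(3,+2) = 115.1098; S(3,+3) = 128.8983
Terminal payoffs V(N, j) = max(K - S_T, 0):
  V(3,-3) = 21.381004; V(3,-2) = 13.549553; V(3,-1) = 4.780008; V(3,+0) = 0.000000; V(3,+1) = 0.000000; V(3,+2) = 0.000000; V(3,+3) = 0.000000
Backward induction: V(k, j) = exp(-r*dt) * [p_u * V(k+1, j+1) + p_m * V(k+1, j) + p_d * V(k+1, j-1)]
  V(2,-2) = exp(-r*dt) * [p_u*4.780008 + p_m*13.549553 + p_d*21.381004] = 13.405082
  V(2,-1) = exp(-r*dt) * [p_u*0.000000 + p_m*4.780008 + p_d*13.549553] = 5.463762
  V(2,+0) = exp(-r*dt) * [p_u*0.000000 + p_m*0.000000 + p_d*4.780008] = 0.805183
  V(2,+1) = exp(-r*dt) * [p_u*0.000000 + p_m*0.000000 + p_d*0.000000] = 0.000000
  V(2,+2) = exp(-r*dt) * [p_u*0.000000 + p_m*0.000000 + p_d*0.000000] = 0.000000
  V(1,-1) = exp(-r*dt) * [p_u*0.805183 + p_m*5.463762 + p_d*13.405082] = 6.026818
  V(1,+0) = exp(-r*dt) * [p_u*0.000000 + p_m*0.805183 + p_d*5.463762] = 1.456255
  V(1,+1) = exp(-r*dt) * [p_u*0.000000 + p_m*0.000000 + p_d*0.805183] = 0.135632
  V(0,+0) = exp(-r*dt) * [p_u*0.135632 + p_m*1.456255 + p_d*6.026818] = 2.006714

Answer: Price = V(0,0) = 2.0067


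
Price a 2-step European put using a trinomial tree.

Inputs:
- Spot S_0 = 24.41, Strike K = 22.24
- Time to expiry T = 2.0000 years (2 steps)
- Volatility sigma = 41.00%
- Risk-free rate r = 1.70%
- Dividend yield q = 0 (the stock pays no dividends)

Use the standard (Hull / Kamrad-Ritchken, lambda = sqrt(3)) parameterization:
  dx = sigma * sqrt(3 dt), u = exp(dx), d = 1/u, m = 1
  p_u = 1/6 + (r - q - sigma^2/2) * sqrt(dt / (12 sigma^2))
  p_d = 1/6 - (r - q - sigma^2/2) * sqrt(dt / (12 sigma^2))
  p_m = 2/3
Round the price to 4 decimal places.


dt = T/N = 1.000000; dx = sigma*sqrt(3*dt) = 0.710141
u = exp(dx) = 2.034278; d = 1/u = 0.491575
p_u = 0.119458, p_m = 0.666667, p_d = 0.213876
Discount per step: exp(-r*dt) = 0.983144
Stock lattice S(k, j) with j the centered position index:
  k=0: S(0,+0) = 24.4100
  k=1: S(1,-1) = 11.9993; S(1,+0) = 24.4100; S(1,+1) = 49.6567
  k=2: S(2,-2) = 5.8986; S(2,-1) = 11.9993; S(2,+0) = 24.4100; S(2,+1) = 49.6567; S(2,+2) = 101.0156
Terminal payoffs V(N, j) = max(K - S_T, 0):
  V(2,-2) = 16.341422; V(2,-1) = 10.240655; V(2,+0) = 0.000000; V(2,+1) = 0.000000; V(2,+2) = 0.000000
Backward induction: V(k, j) = exp(-r*dt) * [p_u * V(k+1, j+1) + p_m * V(k+1, j) + p_d * V(k+1, j-1)]
  V(1,-1) = exp(-r*dt) * [p_u*0.000000 + p_m*10.240655 + p_d*16.341422] = 10.148142
  V(1,+0) = exp(-r*dt) * [p_u*0.000000 + p_m*0.000000 + p_d*10.240655] = 2.153307
  V(1,+1) = exp(-r*dt) * [p_u*0.000000 + p_m*0.000000 + p_d*0.000000] = 0.000000
  V(0,+0) = exp(-r*dt) * [p_u*0.000000 + p_m*2.153307 + p_d*10.148142] = 3.545195

Answer: Price = V(0,0) = 3.5452


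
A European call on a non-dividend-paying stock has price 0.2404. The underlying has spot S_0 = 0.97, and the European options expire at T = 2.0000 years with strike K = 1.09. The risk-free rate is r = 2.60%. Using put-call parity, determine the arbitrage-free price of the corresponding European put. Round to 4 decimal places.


Answer: Put price = 0.3052

Derivation:
Put-call parity: C - P = S_0 * exp(-qT) - K * exp(-rT).
S_0 * exp(-qT) = 0.9700 * 1.00000000 = 0.97000000
K * exp(-rT) = 1.0900 * 0.94932887 = 1.03476846
P = C - S*exp(-qT) + K*exp(-rT)
P = 0.2404 - 0.97000000 + 1.03476846 = 0.3052


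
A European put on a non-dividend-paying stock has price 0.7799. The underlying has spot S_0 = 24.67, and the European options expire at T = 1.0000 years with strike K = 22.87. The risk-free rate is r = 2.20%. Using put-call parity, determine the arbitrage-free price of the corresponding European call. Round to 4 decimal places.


Answer: Call price = 3.0775

Derivation:
Put-call parity: C - P = S_0 * exp(-qT) - K * exp(-rT).
S_0 * exp(-qT) = 24.6700 * 1.00000000 = 24.67000000
K * exp(-rT) = 22.8700 * 0.97824024 = 22.37235418
C = P + S*exp(-qT) - K*exp(-rT)
C = 0.7799 + 24.67000000 - 22.37235418 = 3.0775


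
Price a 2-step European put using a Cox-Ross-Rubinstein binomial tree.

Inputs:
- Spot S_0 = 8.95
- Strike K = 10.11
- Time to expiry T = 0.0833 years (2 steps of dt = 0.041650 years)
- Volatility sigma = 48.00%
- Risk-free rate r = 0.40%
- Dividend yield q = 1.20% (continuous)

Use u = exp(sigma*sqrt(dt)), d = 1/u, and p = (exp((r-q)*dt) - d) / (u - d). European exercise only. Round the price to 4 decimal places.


dt = T/N = 0.041650
u = exp(sigma*sqrt(dt)) = 1.102919; d = 1/u = 0.906685
p = (exp((r-q)*dt) - d) / (u - d) = 0.473832
Discount per step: exp(-r*dt) = 0.999833
Stock lattice S(k, i) with i counting down-moves:
  k=0: S(0,0) = 8.9500
  k=1: S(1,0) = 9.8711; S(1,1) = 8.1148
  k=2: S(2,0) = 10.8870; S(2,1) = 8.9500; S(2,2) = 7.3576
Terminal payoffs V(N, i) = max(K - S_T, 0):
  V(2,0) = 0.000000; V(2,1) = 1.160000; V(2,2) = 2.752402
Backward induction: V(k, i) = exp(-r*dt) * [p * V(k+1, i) + (1-p) * V(k+1, i+1)].
  V(1,0) = exp(-r*dt) * [p*0.000000 + (1-p)*1.160000] = 0.610253
  V(1,1) = exp(-r*dt) * [p*1.160000 + (1-p)*2.752402] = 1.997538
  V(0,0) = exp(-r*dt) * [p*0.610253 + (1-p)*1.997538] = 1.339975

Answer: Price = V(0,0) = 1.3400


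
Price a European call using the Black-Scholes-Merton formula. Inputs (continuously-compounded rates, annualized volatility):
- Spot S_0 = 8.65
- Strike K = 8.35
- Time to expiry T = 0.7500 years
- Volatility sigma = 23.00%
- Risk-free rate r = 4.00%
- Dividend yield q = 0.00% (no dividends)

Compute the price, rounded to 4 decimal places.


Answer: Price = 0.9732

Derivation:
d1 = (ln(S/K) + (r - q + 0.5*sigma^2) * T) / (sigma * sqrt(T)) = 0.42741633
d2 = d1 - sigma * sqrt(T) = 0.22823049
exp(-rT) = 0.97044553; exp(-qT) = 1.00000000
C = S_0 * exp(-qT) * N(d1) - K * exp(-rT) * N(d2)
N(d1) = 0.66546194; N(d2) = 0.59026647
C = 8.6500 * 1.00000000 * 0.66546194 - 8.3500 * 0.97044553 * 0.59026647 = 0.9732


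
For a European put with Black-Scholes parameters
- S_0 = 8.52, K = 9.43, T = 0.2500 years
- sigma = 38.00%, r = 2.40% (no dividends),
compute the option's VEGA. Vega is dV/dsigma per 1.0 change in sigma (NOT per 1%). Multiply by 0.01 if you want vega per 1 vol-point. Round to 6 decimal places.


Answer: Vega = 1.564071

Derivation:
d1 = -0.4075250305; d2 = -0.5975250305
phi(d1) = 0.3671529139; exp(-qT) = 1.0000000000; exp(-rT) = 0.9940179641
Vega = S * exp(-qT) * phi(d1) * sqrt(T) = 8.5200 * 1.0000000000 * 0.3671529139 * 0.5000000000 = 1.564071


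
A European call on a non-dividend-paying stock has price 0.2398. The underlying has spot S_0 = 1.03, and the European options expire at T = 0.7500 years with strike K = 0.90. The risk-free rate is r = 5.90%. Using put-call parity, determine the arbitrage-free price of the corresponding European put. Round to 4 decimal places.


Answer: Put price = 0.0708

Derivation:
Put-call parity: C - P = S_0 * exp(-qT) - K * exp(-rT).
S_0 * exp(-qT) = 1.0300 * 1.00000000 = 1.03000000
K * exp(-rT) = 0.9000 * 0.95671475 = 0.86104327
P = C - S*exp(-qT) + K*exp(-rT)
P = 0.2398 - 1.03000000 + 0.86104327 = 0.0708


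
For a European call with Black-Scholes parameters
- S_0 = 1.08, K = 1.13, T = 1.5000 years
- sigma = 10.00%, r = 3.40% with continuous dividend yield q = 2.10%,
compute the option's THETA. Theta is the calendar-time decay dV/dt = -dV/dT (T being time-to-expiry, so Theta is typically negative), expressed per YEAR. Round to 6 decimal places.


d1 = -0.1490644461; d2 = -0.2715389333
phi(d1) = 0.3945345206; exp(-qT) = 0.9689909565; exp(-rT) = 0.9502786705
Theta = -S*exp(-qT)*phi(d1)*sigma/(2*sqrt(T)) - r*K*exp(-rT)*N(d2) + q*S*exp(-qT)*N(d1)
N(d1) = 0.4407513901; N(d2) = 0.3929882798; sqrt(T) = 1.2247448714
Term 1 = -1.0800 * 0.9689909565 * 0.3945345206 * 0.1000 / (2 * 1.2247448714) = -0.0168559356
Term 2 = -0.0340 * 1.1300 * 0.9502786705 * 0.3929882798 = -0.0143478868
Term 3 = 0.0210 * 1.0800 * 0.9689909565 * 0.4407513901 = 0.0096862676
Theta = -0.0168559356 + (-0.0143478868) + (0.0096862676) = -0.021518

Answer: Theta = -0.021518


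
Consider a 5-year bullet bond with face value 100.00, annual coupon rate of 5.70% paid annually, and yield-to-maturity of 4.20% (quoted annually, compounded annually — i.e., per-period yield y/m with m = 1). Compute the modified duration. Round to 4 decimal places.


Answer: Modified duration = 4.3256

Derivation:
Coupon per period c = face * coupon_rate / m = 5.700000
Periods per year m = 1; per-period yield y/m = 0.042000
Number of cashflows N = 5
Cashflows (t years, CF_t, discount factor 1/(1+y/m)^(m*t), PV):
  t = 1.0000: CF_t = 5.700000, DF = 0.959693, PV = 5.470250
  t = 2.0000: CF_t = 5.700000, DF = 0.921010, PV = 5.249760
  t = 3.0000: CF_t = 5.700000, DF = 0.883887, PV = 5.038157
  t = 4.0000: CF_t = 5.700000, DF = 0.848260, PV = 4.835084
  t = 5.0000: CF_t = 105.700000, DF = 0.814069, PV = 86.047131
Price P = sum_t PV_t = 106.640380
First compute Macaulay numerator sum_t t * PV_t:
  t * PV_t at t = 1.0000: 5.470250
  t * PV_t at t = 2.0000: 10.499519
  t * PV_t at t = 3.0000: 15.114471
  t * PV_t at t = 4.0000: 19.340334
  t * PV_t at t = 5.0000: 430.235653
Macaulay duration D = 480.660227 / 106.640380 = 4.507300
Modified duration = D / (1 + y/m) = 4.507300 / (1 + 0.042000) = 4.325624


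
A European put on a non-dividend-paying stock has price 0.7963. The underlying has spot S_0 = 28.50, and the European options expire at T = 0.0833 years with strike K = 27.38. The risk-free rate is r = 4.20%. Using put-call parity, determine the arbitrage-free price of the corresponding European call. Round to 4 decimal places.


Put-call parity: C - P = S_0 * exp(-qT) - K * exp(-rT).
S_0 * exp(-qT) = 28.5000 * 1.00000000 = 28.50000000
K * exp(-rT) = 27.3800 * 0.99650751 = 27.28437571
C = P + S*exp(-qT) - K*exp(-rT)
C = 0.7963 + 28.50000000 - 27.28437571 = 2.0119

Answer: Call price = 2.0119


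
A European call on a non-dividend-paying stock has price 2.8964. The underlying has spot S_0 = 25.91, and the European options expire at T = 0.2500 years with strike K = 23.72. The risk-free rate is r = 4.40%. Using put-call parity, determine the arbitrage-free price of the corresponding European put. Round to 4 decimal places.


Put-call parity: C - P = S_0 * exp(-qT) - K * exp(-rT).
S_0 * exp(-qT) = 25.9100 * 1.00000000 = 25.91000000
K * exp(-rT) = 23.7200 * 0.98906028 = 23.46050981
P = C - S*exp(-qT) + K*exp(-rT)
P = 2.8964 - 25.91000000 + 23.46050981 = 0.4469

Answer: Put price = 0.4469


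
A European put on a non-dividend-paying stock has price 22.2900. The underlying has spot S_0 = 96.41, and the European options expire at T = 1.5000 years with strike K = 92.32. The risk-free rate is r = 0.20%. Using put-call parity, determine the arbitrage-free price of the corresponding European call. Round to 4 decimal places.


Put-call parity: C - P = S_0 * exp(-qT) - K * exp(-rT).
S_0 * exp(-qT) = 96.4100 * 1.00000000 = 96.41000000
K * exp(-rT) = 92.3200 * 0.99700450 = 92.04345502
C = P + S*exp(-qT) - K*exp(-rT)
C = 22.2900 + 96.41000000 - 92.04345502 = 26.6565

Answer: Call price = 26.6565


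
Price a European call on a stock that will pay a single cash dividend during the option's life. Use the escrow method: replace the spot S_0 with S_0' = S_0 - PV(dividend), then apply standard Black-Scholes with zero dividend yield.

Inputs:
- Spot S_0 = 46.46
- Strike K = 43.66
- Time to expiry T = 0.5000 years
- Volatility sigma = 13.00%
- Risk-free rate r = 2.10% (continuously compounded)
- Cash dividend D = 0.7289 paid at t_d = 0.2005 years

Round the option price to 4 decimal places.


PV(D) = D * exp(-r * t_d) = 0.7289 * 0.99579835 = 0.72583742
S_0' = S_0 - PV(D) = 46.4600 - 0.72583742 = 45.73416258
d1 = (ln(S_0'/K) + (r + sigma^2/2)*T) / (sigma*sqrt(T)) = 0.66509602
d2 = d1 - sigma*sqrt(T) = 0.57317214
exp(-rT) = 0.98955493
N(d1) = 0.74700546; N(d2) = 0.71673593
C = S_0' * N(d1) - K * exp(-rT) * N(d2) = 45.73416258 * 0.74700546 - 43.6600 * 0.98955493 * 0.71673593 = 3.1978

Answer: Price = 3.1978


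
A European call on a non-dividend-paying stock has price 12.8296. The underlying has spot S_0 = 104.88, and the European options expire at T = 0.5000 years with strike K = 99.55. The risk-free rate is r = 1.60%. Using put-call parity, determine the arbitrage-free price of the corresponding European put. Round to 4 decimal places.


Put-call parity: C - P = S_0 * exp(-qT) - K * exp(-rT).
S_0 * exp(-qT) = 104.8800 * 1.00000000 = 104.88000000
K * exp(-rT) = 99.5500 * 0.99203191 = 98.75677712
P = C - S*exp(-qT) + K*exp(-rT)
P = 12.8296 - 104.88000000 + 98.75677712 = 6.7064

Answer: Put price = 6.7064


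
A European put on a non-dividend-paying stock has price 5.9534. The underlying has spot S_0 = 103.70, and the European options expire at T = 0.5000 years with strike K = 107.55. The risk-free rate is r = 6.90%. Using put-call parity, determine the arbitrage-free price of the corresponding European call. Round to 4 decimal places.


Answer: Call price = 5.7506

Derivation:
Put-call parity: C - P = S_0 * exp(-qT) - K * exp(-rT).
S_0 * exp(-qT) = 103.7000 * 1.00000000 = 103.70000000
K * exp(-rT) = 107.5500 * 0.96608834 = 103.90280093
C = P + S*exp(-qT) - K*exp(-rT)
C = 5.9534 + 103.70000000 - 103.90280093 = 5.7506


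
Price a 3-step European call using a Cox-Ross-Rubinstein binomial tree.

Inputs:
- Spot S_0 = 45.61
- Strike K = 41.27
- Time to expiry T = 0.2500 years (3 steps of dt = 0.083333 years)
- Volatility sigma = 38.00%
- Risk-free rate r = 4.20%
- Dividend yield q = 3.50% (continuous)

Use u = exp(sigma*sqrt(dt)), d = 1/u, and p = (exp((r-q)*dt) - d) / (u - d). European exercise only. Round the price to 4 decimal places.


Answer: Price = V(0,0) = 5.7368

Derivation:
dt = T/N = 0.083333
u = exp(sigma*sqrt(dt)) = 1.115939; d = 1/u = 0.896106
p = (exp((r-q)*dt) - d) / (u - d) = 0.475258
Discount per step: exp(-r*dt) = 0.996506
Stock lattice S(k, i) with i counting down-moves:
  k=0: S(0,0) = 45.6100
  k=1: S(1,0) = 50.8980; S(1,1) = 40.8714
  k=2: S(2,0) = 56.7991; S(2,1) = 45.6100; S(2,2) = 36.6251
  k=3: S(3,0) = 63.3843; S(3,1) = 50.8980; S(3,2) = 40.8714; S(3,3) = 32.8200
Terminal payoffs V(N, i) = max(S_T - K, 0):
  V(3,0) = 22.114328; V(3,1) = 9.627996; V(3,2) = 0.000000; V(3,3) = 0.000000
Backward induction: V(k, i) = exp(-r*dt) * [p * V(k+1, i) + (1-p) * V(k+1, i+1)].
  V(2,0) = exp(-r*dt) * [p*22.114328 + (1-p)*9.627996] = 15.507848
  V(2,1) = exp(-r*dt) * [p*9.627996 + (1-p)*0.000000] = 4.559791
  V(2,2) = exp(-r*dt) * [p*0.000000 + (1-p)*0.000000] = 0.000000
  V(1,0) = exp(-r*dt) * [p*15.507848 + (1-p)*4.559791] = 9.728828
  V(1,1) = exp(-r*dt) * [p*4.559791 + (1-p)*0.000000] = 2.159504
  V(0,0) = exp(-r*dt) * [p*9.728828 + (1-p)*2.159504] = 5.736769


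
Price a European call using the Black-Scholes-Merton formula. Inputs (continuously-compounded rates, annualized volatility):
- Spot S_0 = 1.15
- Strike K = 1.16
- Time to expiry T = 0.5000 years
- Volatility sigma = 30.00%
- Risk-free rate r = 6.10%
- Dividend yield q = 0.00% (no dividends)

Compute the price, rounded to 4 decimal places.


Answer: Price = 0.1090

Derivation:
d1 = (ln(S/K) + (r - q + 0.5*sigma^2) * T) / (sigma * sqrt(T)) = 0.20902990
d2 = d1 - sigma * sqrt(T) = -0.00310214
exp(-rT) = 0.96996043; exp(-qT) = 1.00000000
C = S_0 * exp(-qT) * N(d1) - K * exp(-rT) * N(d2)
N(d1) = 0.58278755; N(d2) = 0.49876243
C = 1.1500 * 1.00000000 * 0.58278755 - 1.1600 * 0.96996043 * 0.49876243 = 0.1090


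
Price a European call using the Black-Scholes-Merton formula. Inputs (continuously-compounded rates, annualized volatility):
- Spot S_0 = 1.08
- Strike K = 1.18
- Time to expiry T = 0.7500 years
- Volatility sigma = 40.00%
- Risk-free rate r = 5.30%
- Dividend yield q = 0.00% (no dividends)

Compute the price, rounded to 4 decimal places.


Answer: Price = 0.1267

Derivation:
d1 = (ln(S/K) + (r - q + 0.5*sigma^2) * T) / (sigma * sqrt(T)) = 0.03232181
d2 = d1 - sigma * sqrt(T) = -0.31408835
exp(-rT) = 0.96102967; exp(-qT) = 1.00000000
C = S_0 * exp(-qT) * N(d1) - K * exp(-rT) * N(d2)
N(d1) = 0.51289229; N(d2) = 0.37672697
C = 1.0800 * 1.00000000 * 0.51289229 - 1.1800 * 0.96102967 * 0.37672697 = 0.1267


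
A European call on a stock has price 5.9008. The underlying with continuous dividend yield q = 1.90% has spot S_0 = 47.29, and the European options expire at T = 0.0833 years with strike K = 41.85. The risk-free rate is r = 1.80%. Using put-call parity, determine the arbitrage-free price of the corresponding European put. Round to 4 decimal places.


Answer: Put price = 0.4729

Derivation:
Put-call parity: C - P = S_0 * exp(-qT) - K * exp(-rT).
S_0 * exp(-qT) = 47.2900 * 0.99841855 = 47.21521332
K * exp(-rT) = 41.8500 * 0.99850172 = 41.78729713
P = C - S*exp(-qT) + K*exp(-rT)
P = 5.9008 - 47.21521332 + 41.78729713 = 0.4729


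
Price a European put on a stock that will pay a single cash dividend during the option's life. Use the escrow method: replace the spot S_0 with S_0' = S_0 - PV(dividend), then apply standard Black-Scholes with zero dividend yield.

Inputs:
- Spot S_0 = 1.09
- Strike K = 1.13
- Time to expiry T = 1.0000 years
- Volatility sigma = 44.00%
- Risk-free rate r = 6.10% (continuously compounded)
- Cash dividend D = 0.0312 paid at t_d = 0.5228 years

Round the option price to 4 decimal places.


Answer: Price = 0.1865

Derivation:
PV(D) = D * exp(-r * t_d) = 0.0312 * 0.96861235 = 0.03022071
S_0' = S_0 - PV(D) = 1.0900 - 0.03022071 = 1.05977929
d1 = (ln(S_0'/K) + (r + sigma^2/2)*T) / (sigma*sqrt(T)) = 0.21282509
d2 = d1 - sigma*sqrt(T) = -0.22717491
exp(-rT) = 0.94082324
N(-d1) = 0.41573170; N(-d2) = 0.58985613
P = K * exp(-rT) * N(-d2) - S_0' * N(-d1) = 1.1300 * 0.94082324 * 0.58985613 - 1.05977929 * 0.41573170 = 0.1865


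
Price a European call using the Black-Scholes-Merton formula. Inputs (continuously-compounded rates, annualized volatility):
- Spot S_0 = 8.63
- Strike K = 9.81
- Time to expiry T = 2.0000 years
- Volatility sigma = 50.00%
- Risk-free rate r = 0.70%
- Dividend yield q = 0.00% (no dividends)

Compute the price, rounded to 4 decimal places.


Answer: Price = 2.0386

Derivation:
d1 = (ln(S/K) + (r - q + 0.5*sigma^2) * T) / (sigma * sqrt(T)) = 0.19210993
d2 = d1 - sigma * sqrt(T) = -0.51499686
exp(-rT) = 0.98609754; exp(-qT) = 1.00000000
C = S_0 * exp(-qT) * N(d1) - K * exp(-rT) * N(d2)
N(d1) = 0.57617195; N(d2) = 0.30327761
C = 8.6300 * 1.00000000 * 0.57617195 - 9.8100 * 0.98609754 * 0.30327761 = 2.0386


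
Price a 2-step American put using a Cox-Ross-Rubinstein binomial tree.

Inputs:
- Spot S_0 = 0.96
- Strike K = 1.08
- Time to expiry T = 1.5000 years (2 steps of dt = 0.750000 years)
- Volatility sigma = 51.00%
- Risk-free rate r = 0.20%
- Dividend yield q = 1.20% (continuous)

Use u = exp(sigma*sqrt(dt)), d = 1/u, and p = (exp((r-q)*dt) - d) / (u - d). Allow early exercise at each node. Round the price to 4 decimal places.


Answer: Price = V(0,0) = 0.3157

Derivation:
dt = T/N = 0.750000
u = exp(sigma*sqrt(dt)) = 1.555307; d = 1/u = 0.642960
p = (exp((r-q)*dt) - d) / (u - d) = 0.383153
Discount per step: exp(-r*dt) = 0.998501
Stock lattice S(k, i) with i counting down-moves:
  k=0: S(0,0) = 0.9600
  k=1: S(1,0) = 1.4931; S(1,1) = 0.6172
  k=2: S(2,0) = 2.3222; S(2,1) = 0.9600; S(2,2) = 0.3969
Terminal payoffs V(N, i) = max(K - S_T, 0):
  V(2,0) = 0.000000; V(2,1) = 0.120000; V(2,2) = 0.683138
Backward induction: V(k, i) = exp(-r*dt) * [p * V(k+1, i) + (1-p) * V(k+1, i+1)]; then take max(V_cont, immediate exercise) for American.
  V(1,0) = exp(-r*dt) * [p*0.000000 + (1-p)*0.120000] = 0.073911; exercise = 0.000000; V(1,0) = max -> 0.073911
  V(1,1) = exp(-r*dt) * [p*0.120000 + (1-p)*0.683138] = 0.466670; exercise = 0.462759; V(1,1) = max -> 0.466670
  V(0,0) = exp(-r*dt) * [p*0.073911 + (1-p)*0.466670] = 0.315709; exercise = 0.120000; V(0,0) = max -> 0.315709


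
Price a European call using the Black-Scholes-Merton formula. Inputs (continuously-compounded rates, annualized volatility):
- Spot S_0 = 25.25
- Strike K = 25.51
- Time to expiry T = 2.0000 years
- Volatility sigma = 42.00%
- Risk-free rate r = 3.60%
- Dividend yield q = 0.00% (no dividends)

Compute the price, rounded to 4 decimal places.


Answer: Price = 6.5059

Derivation:
d1 = (ln(S/K) + (r - q + 0.5*sigma^2) * T) / (sigma * sqrt(T)) = 0.40095585
d2 = d1 - sigma * sqrt(T) = -0.19301385
exp(-rT) = 0.93053090; exp(-qT) = 1.00000000
C = S_0 * exp(-qT) * N(d1) - K * exp(-rT) * N(d2)
N(d1) = 0.65577368; N(d2) = 0.42347406
C = 25.2500 * 1.00000000 * 0.65577368 - 25.5100 * 0.93053090 * 0.42347406 = 6.5059


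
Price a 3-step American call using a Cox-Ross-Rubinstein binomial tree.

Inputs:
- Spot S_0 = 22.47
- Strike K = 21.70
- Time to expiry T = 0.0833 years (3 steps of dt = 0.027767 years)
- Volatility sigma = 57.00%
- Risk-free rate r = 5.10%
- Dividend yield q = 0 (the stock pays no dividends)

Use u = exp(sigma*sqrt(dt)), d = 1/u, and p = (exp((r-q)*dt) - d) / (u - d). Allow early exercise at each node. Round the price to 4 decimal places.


dt = T/N = 0.027767
u = exp(sigma*sqrt(dt)) = 1.099638; d = 1/u = 0.909390
p = (exp((r-q)*dt) - d) / (u - d) = 0.483721
Discount per step: exp(-r*dt) = 0.998585
Stock lattice S(k, i) with i counting down-moves:
  k=0: S(0,0) = 22.4700
  k=1: S(1,0) = 24.7089; S(1,1) = 20.4340
  k=2: S(2,0) = 27.1708; S(2,1) = 22.4700; S(2,2) = 18.5825
  k=3: S(3,0) = 29.8780; S(3,1) = 24.7089; S(3,2) = 20.4340; S(3,3) = 16.8987
Terminal payoffs V(N, i) = max(S_T - K, 0):
  V(3,0) = 8.178050; V(3,1) = 3.008865; V(3,2) = 0.000000; V(3,3) = 0.000000
Backward induction: V(k, i) = exp(-r*dt) * [p * V(k+1, i) + (1-p) * V(k+1, i+1)]; then take max(V_cont, immediate exercise) for American.
  V(2,0) = exp(-r*dt) * [p*8.178050 + (1-p)*3.008865] = 5.501513; exercise = 5.470806; V(2,0) = max -> 5.501513
  V(2,1) = exp(-r*dt) * [p*3.008865 + (1-p)*0.000000] = 1.453392; exercise = 0.770000; V(2,1) = max -> 1.453392
  V(2,2) = exp(-r*dt) * [p*0.000000 + (1-p)*0.000000] = 0.000000; exercise = 0.000000; V(2,2) = max -> 0.000000
  V(1,0) = exp(-r*dt) * [p*5.501513 + (1-p)*1.453392] = 3.406727; exercise = 3.008865; V(1,0) = max -> 3.406727
  V(1,1) = exp(-r*dt) * [p*1.453392 + (1-p)*0.000000] = 0.702042; exercise = 0.000000; V(1,1) = max -> 0.702042
  V(0,0) = exp(-r*dt) * [p*3.406727 + (1-p)*0.702042] = 2.007511; exercise = 0.770000; V(0,0) = max -> 2.007511

Answer: Price = V(0,0) = 2.0075


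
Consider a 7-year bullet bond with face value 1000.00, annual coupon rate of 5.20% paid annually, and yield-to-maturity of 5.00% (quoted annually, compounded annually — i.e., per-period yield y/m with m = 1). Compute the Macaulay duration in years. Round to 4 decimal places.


Coupon per period c = face * coupon_rate / m = 52.000000
Periods per year m = 1; per-period yield y/m = 0.050000
Number of cashflows N = 7
Cashflows (t years, CF_t, discount factor 1/(1+y/m)^(m*t), PV):
  t = 1.0000: CF_t = 52.000000, DF = 0.952381, PV = 49.523810
  t = 2.0000: CF_t = 52.000000, DF = 0.907029, PV = 47.165533
  t = 3.0000: CF_t = 52.000000, DF = 0.863838, PV = 44.919555
  t = 4.0000: CF_t = 52.000000, DF = 0.822702, PV = 42.780529
  t = 5.0000: CF_t = 52.000000, DF = 0.783526, PV = 40.743361
  t = 6.0000: CF_t = 52.000000, DF = 0.746215, PV = 38.803201
  t = 7.0000: CF_t = 1052.000000, DF = 0.710681, PV = 747.636759
Price P = sum_t PV_t = 1011.572747
Macaulay numerator sum_t t * PV_t:
  t * PV_t at t = 1.0000: 49.523810
  t * PV_t at t = 2.0000: 94.331066
  t * PV_t at t = 3.0000: 134.758665
  t * PV_t at t = 4.0000: 171.122115
  t * PV_t at t = 5.0000: 203.716803
  t * PV_t at t = 6.0000: 232.819204
  t * PV_t at t = 7.0000: 5233.457315
Macaulay duration D = (sum_t t * PV_t) / P = 6119.728978 / 1011.572747 = 6.049717

Answer: Macaulay duration = 6.0497 years


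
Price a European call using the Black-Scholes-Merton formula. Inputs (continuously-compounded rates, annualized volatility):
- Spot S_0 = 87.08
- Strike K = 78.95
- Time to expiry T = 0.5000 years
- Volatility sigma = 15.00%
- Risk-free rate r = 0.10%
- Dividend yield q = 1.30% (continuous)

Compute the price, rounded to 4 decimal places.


d1 = (ln(S/K) + (r - q + 0.5*sigma^2) * T) / (sigma * sqrt(T)) = 0.92053514
d2 = d1 - sigma * sqrt(T) = 0.81446912
exp(-rT) = 0.99950012; exp(-qT) = 0.99352108
C = S_0 * exp(-qT) * N(d1) - K * exp(-rT) * N(d2)
N(d1) = 0.82135341; N(d2) = 0.79231187
C = 87.0800 * 0.99352108 * 0.82135341 - 78.9500 * 0.99950012 * 0.79231187 = 8.5383

Answer: Price = 8.5383


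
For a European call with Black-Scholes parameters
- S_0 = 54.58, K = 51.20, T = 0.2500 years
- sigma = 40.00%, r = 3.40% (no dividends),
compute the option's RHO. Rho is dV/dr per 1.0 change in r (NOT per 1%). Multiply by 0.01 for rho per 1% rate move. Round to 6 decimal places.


Answer: Rho = 7.658062

Derivation:
d1 = 0.4621399162; d2 = 0.2621399162
phi(d1) = 0.3585363662; exp(-qT) = 1.0000000000; exp(-rT) = 0.9915360229
N(d2) = 0.6033932131
Rho = K*T*exp(-rT)*N(d2) = 51.2000 * 0.2500 * 0.9915360229 * 0.6033932131 = 7.658062


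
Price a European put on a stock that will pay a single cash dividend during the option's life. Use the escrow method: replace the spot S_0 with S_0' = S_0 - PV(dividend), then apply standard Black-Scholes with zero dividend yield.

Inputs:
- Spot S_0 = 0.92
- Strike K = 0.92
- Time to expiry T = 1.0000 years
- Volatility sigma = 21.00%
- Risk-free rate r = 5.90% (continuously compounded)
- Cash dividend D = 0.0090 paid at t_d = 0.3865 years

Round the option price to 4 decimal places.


PV(D) = D * exp(-r * t_d) = 0.0090 * 0.97745453 = 0.00879709
S_0' = S_0 - PV(D) = 0.9200 - 0.00879709 = 0.91120291
d1 = (ln(S_0'/K) + (r + sigma^2/2)*T) / (sigma*sqrt(T)) = 0.34019969
d2 = d1 - sigma*sqrt(T) = 0.13019969
exp(-rT) = 0.94270677
N(-d1) = 0.36685308; N(-d2) = 0.44820422
P = K * exp(-rT) * N(-d2) - S_0' * N(-d1) = 0.9200 * 0.94270677 * 0.44820422 - 0.91120291 * 0.36685308 = 0.0544

Answer: Price = 0.0544


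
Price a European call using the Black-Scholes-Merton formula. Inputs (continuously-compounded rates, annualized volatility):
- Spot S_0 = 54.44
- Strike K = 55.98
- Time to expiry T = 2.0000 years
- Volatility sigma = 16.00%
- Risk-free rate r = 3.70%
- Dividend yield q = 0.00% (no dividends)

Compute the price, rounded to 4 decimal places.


Answer: Price = 6.1186

Derivation:
d1 = (ln(S/K) + (r - q + 0.5*sigma^2) * T) / (sigma * sqrt(T)) = 0.31689297
d2 = d1 - sigma * sqrt(T) = 0.09061880
exp(-rT) = 0.92867169; exp(-qT) = 1.00000000
C = S_0 * exp(-qT) * N(d1) - K * exp(-rT) * N(d2)
N(d1) = 0.62433759; N(d2) = 0.53610225
C = 54.4400 * 1.00000000 * 0.62433759 - 55.9800 * 0.92867169 * 0.53610225 = 6.1186


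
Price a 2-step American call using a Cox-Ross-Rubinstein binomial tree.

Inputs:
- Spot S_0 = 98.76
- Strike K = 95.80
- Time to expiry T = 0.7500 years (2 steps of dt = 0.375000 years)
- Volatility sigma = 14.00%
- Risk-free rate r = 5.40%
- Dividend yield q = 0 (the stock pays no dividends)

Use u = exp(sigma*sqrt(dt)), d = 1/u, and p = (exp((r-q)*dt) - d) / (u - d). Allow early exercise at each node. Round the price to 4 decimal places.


Answer: Price = V(0,0) = 8.7206

Derivation:
dt = T/N = 0.375000
u = exp(sigma*sqrt(dt)) = 1.089514; d = 1/u = 0.917840
p = (exp((r-q)*dt) - d) / (u - d) = 0.597738
Discount per step: exp(-r*dt) = 0.979954
Stock lattice S(k, i) with i counting down-moves:
  k=0: S(0,0) = 98.7600
  k=1: S(1,0) = 107.6004; S(1,1) = 90.6459
  k=2: S(2,0) = 117.2322; S(2,1) = 98.7600; S(2,2) = 83.1984
Terminal payoffs V(N, i) = max(S_T - K, 0):
  V(2,0) = 21.432243; V(2,1) = 2.960000; V(2,2) = 0.000000
Backward induction: V(k, i) = exp(-r*dt) * [p * V(k+1, i) + (1-p) * V(k+1, i+1)]; then take max(V_cont, immediate exercise) for American.
  V(1,0) = exp(-r*dt) * [p*21.432243 + (1-p)*2.960000] = 13.720887; exercise = 11.800447; V(1,0) = max -> 13.720887
  V(1,1) = exp(-r*dt) * [p*2.960000 + (1-p)*0.000000] = 1.733837; exercise = 0.000000; V(1,1) = max -> 1.733837
  V(0,0) = exp(-r*dt) * [p*13.720887 + (1-p)*1.733837] = 8.720565; exercise = 2.960000; V(0,0) = max -> 8.720565


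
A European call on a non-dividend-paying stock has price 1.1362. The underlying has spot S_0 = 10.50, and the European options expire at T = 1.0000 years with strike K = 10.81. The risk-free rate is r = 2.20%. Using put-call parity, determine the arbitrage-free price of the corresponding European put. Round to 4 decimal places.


Answer: Put price = 1.2110

Derivation:
Put-call parity: C - P = S_0 * exp(-qT) - K * exp(-rT).
S_0 * exp(-qT) = 10.5000 * 1.00000000 = 10.50000000
K * exp(-rT) = 10.8100 * 0.97824024 = 10.57477694
P = C - S*exp(-qT) + K*exp(-rT)
P = 1.1362 - 10.50000000 + 10.57477694 = 1.2110


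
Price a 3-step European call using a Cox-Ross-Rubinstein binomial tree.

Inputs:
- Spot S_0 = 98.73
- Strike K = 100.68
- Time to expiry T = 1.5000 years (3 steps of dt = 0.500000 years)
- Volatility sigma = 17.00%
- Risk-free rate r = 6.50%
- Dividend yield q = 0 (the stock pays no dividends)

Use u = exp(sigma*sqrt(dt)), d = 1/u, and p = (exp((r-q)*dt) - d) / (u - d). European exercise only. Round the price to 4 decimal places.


Answer: Price = V(0,0) = 12.5051

Derivation:
dt = T/N = 0.500000
u = exp(sigma*sqrt(dt)) = 1.127732; d = 1/u = 0.886736
p = (exp((r-q)*dt) - d) / (u - d) = 0.607057
Discount per step: exp(-r*dt) = 0.968022
Stock lattice S(k, i) with i counting down-moves:
  k=0: S(0,0) = 98.7300
  k=1: S(1,0) = 111.3409; S(1,1) = 87.5474
  k=2: S(2,0) = 125.5627; S(2,1) = 98.7300; S(2,2) = 77.6314
  k=3: S(3,0) = 141.6010; S(3,1) = 111.3409; S(3,2) = 87.5474; S(3,3) = 68.8386
Terminal payoffs V(N, i) = max(S_T - K, 0):
  V(3,0) = 40.921009; V(3,1) = 10.660938; V(3,2) = 0.000000; V(3,3) = 0.000000
Backward induction: V(k, i) = exp(-r*dt) * [p * V(k+1, i) + (1-p) * V(k+1, i+1)].
  V(2,0) = exp(-r*dt) * [p*40.921009 + (1-p)*10.660938] = 28.102190
  V(2,1) = exp(-r*dt) * [p*10.660938 + (1-p)*0.000000] = 6.264841
  V(2,2) = exp(-r*dt) * [p*0.000000 + (1-p)*0.000000] = 0.000000
  V(1,0) = exp(-r*dt) * [p*28.102190 + (1-p)*6.264841] = 18.897103
  V(1,1) = exp(-r*dt) * [p*6.264841 + (1-p)*0.000000] = 3.681499
  V(0,0) = exp(-r*dt) * [p*18.897103 + (1-p)*3.681499] = 12.505139


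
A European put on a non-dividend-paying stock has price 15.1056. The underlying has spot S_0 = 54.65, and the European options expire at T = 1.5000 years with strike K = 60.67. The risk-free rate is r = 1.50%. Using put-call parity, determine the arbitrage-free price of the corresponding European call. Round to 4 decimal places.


Put-call parity: C - P = S_0 * exp(-qT) - K * exp(-rT).
S_0 * exp(-qT) = 54.6500 * 1.00000000 = 54.65000000
K * exp(-rT) = 60.6700 * 0.97775124 = 59.32016756
C = P + S*exp(-qT) - K*exp(-rT)
C = 15.1056 + 54.65000000 - 59.32016756 = 10.4354

Answer: Call price = 10.4354


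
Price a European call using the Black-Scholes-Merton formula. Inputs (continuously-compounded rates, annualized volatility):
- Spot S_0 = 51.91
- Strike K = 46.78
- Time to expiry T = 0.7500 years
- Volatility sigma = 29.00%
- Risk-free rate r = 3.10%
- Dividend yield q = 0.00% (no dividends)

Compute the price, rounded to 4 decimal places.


d1 = (ln(S/K) + (r - q + 0.5*sigma^2) * T) / (sigma * sqrt(T)) = 0.63247005
d2 = d1 - sigma * sqrt(T) = 0.38132269
exp(-rT) = 0.97701820; exp(-qT) = 1.00000000
C = S_0 * exp(-qT) * N(d1) - K * exp(-rT) * N(d2)
N(d1) = 0.73646011; N(d2) = 0.64851809
C = 51.9100 * 1.00000000 * 0.73646011 - 46.7800 * 0.97701820 * 0.64851809 = 8.5892

Answer: Price = 8.5892


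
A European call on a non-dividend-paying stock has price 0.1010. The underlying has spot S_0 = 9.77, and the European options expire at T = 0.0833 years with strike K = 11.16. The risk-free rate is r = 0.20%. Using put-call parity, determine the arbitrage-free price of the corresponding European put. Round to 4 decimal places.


Answer: Put price = 1.4891

Derivation:
Put-call parity: C - P = S_0 * exp(-qT) - K * exp(-rT).
S_0 * exp(-qT) = 9.7700 * 1.00000000 = 9.77000000
K * exp(-rT) = 11.1600 * 0.99983341 = 11.15814090
P = C - S*exp(-qT) + K*exp(-rT)
P = 0.1010 - 9.77000000 + 11.15814090 = 1.4891


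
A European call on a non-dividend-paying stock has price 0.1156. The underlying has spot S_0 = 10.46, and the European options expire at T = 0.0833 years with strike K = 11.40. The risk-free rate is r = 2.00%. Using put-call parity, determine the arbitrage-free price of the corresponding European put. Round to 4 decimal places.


Put-call parity: C - P = S_0 * exp(-qT) - K * exp(-rT).
S_0 * exp(-qT) = 10.4600 * 1.00000000 = 10.46000000
K * exp(-rT) = 11.4000 * 0.99833539 = 11.38102341
P = C - S*exp(-qT) + K*exp(-rT)
P = 0.1156 - 10.46000000 + 11.38102341 = 1.0366

Answer: Put price = 1.0366


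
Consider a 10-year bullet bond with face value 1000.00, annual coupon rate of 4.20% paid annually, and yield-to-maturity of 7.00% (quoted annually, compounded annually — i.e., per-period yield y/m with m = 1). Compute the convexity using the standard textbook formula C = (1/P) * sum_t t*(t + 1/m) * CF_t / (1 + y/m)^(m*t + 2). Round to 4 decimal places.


Coupon per period c = face * coupon_rate / m = 42.000000
Periods per year m = 1; per-period yield y/m = 0.070000
Number of cashflows N = 10
Cashflows (t years, CF_t, discount factor 1/(1+y/m)^(m*t), PV):
  t = 1.0000: CF_t = 42.000000, DF = 0.934579, PV = 39.252336
  t = 2.0000: CF_t = 42.000000, DF = 0.873439, PV = 36.684427
  t = 3.0000: CF_t = 42.000000, DF = 0.816298, PV = 34.284511
  t = 4.0000: CF_t = 42.000000, DF = 0.762895, PV = 32.041599
  t = 5.0000: CF_t = 42.000000, DF = 0.712986, PV = 29.945420
  t = 6.0000: CF_t = 42.000000, DF = 0.666342, PV = 27.986373
  t = 7.0000: CF_t = 42.000000, DF = 0.622750, PV = 26.155489
  t = 8.0000: CF_t = 42.000000, DF = 0.582009, PV = 24.444382
  t = 9.0000: CF_t = 42.000000, DF = 0.543934, PV = 22.845217
  t = 10.0000: CF_t = 1042.000000, DF = 0.508349, PV = 529.699962
Price P = sum_t PV_t = 803.339717
Convexity numerator sum_t t*(t + 1/m) * CF_t / (1+y/m)^(m*t + 2):
  t = 1.0000: term = 68.569022
  t = 2.0000: term = 192.249593
  t = 3.0000: term = 359.345034
  t = 4.0000: term = 559.727468
  t = 5.0000: term = 784.664675
  t = 6.0000: term = 1026.664060
  t = 7.0000: term = 1279.332163
  t = 8.0000: term = 1537.248259
  t = 9.0000: term = 1795.850770
  t = 10.0000: term = 50892.650768
Convexity = (1/P) * sum = 58496.301813 / 803.339717 = 72.816395

Answer: Convexity = 72.8164


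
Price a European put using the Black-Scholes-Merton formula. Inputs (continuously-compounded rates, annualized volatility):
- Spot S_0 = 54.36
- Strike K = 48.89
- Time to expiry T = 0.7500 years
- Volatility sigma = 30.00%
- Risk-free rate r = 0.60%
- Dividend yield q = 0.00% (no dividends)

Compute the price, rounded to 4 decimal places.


Answer: Price = 2.9514

Derivation:
d1 = (ln(S/K) + (r - q + 0.5*sigma^2) * T) / (sigma * sqrt(T)) = 0.55543295
d2 = d1 - sigma * sqrt(T) = 0.29562533
exp(-rT) = 0.99551011; exp(-qT) = 1.00000000
P = K * exp(-rT) * N(-d2) - S_0 * exp(-qT) * N(-d1)
N(-d1) = 0.28929928; N(-d2) = 0.38375812
P = 48.8900 * 0.99551011 * 0.38375812 - 54.3600 * 1.00000000 * 0.28929928 = 2.9514


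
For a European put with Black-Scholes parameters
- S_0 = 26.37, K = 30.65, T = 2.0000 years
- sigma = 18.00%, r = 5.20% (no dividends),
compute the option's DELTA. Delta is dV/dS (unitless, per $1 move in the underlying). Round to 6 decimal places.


Answer: Delta = -0.521939

Derivation:
d1 = -0.0550194366; d2 = -0.3095778778
phi(d1) = 0.3983389104; exp(-qT) = 1.0000000000; exp(-rT) = 0.9012252974
N(-d1) = 0.5219385105
Delta = -exp(-qT) * N(-d1) = -1.0000000000 * 0.5219385105 = -0.521939


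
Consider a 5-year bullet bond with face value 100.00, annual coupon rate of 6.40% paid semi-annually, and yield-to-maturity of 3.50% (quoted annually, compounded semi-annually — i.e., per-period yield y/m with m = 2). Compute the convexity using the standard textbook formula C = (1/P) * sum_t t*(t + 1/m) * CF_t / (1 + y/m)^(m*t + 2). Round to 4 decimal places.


Coupon per period c = face * coupon_rate / m = 3.200000
Periods per year m = 2; per-period yield y/m = 0.017500
Number of cashflows N = 10
Cashflows (t years, CF_t, discount factor 1/(1+y/m)^(m*t), PV):
  t = 0.5000: CF_t = 3.200000, DF = 0.982801, PV = 3.144963
  t = 1.0000: CF_t = 3.200000, DF = 0.965898, PV = 3.090873
  t = 1.5000: CF_t = 3.200000, DF = 0.949285, PV = 3.037713
  t = 2.0000: CF_t = 3.200000, DF = 0.932959, PV = 2.985467
  t = 2.5000: CF_t = 3.200000, DF = 0.916913, PV = 2.934120
  t = 3.0000: CF_t = 3.200000, DF = 0.901143, PV = 2.883656
  t = 3.5000: CF_t = 3.200000, DF = 0.885644, PV = 2.834060
  t = 4.0000: CF_t = 3.200000, DF = 0.870412, PV = 2.785317
  t = 4.5000: CF_t = 3.200000, DF = 0.855441, PV = 2.737412
  t = 5.0000: CF_t = 103.200000, DF = 0.840729, PV = 86.763191
Price P = sum_t PV_t = 113.196773
Convexity numerator sum_t t*(t + 1/m) * CF_t / (1+y/m)^(m*t + 2):
  t = 0.5000: term = 1.518856
  t = 1.0000: term = 4.478201
  t = 1.5000: term = 8.802360
  t = 2.0000: term = 14.418281
  t = 2.5000: term = 21.255451
  t = 3.0000: term = 29.245829
  t = 3.5000: term = 38.323772
  t = 4.0000: term = 48.425967
  t = 4.5000: term = 59.491360
  t = 5.0000: term = 2304.620265
Convexity = (1/P) * sum = 2530.580343 / 113.196773 = 22.355587

Answer: Convexity = 22.3556


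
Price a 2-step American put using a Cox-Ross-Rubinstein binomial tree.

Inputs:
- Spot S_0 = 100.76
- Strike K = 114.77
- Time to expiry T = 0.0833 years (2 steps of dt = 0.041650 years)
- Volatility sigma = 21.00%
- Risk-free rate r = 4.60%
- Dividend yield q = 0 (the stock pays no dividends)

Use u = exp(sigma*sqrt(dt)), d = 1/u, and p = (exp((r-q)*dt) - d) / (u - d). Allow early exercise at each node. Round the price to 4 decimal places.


dt = T/N = 0.041650
u = exp(sigma*sqrt(dt)) = 1.043789; d = 1/u = 0.958048
p = (exp((r-q)*dt) - d) / (u - d) = 0.511654
Discount per step: exp(-r*dt) = 0.998086
Stock lattice S(k, i) with i counting down-moves:
  k=0: S(0,0) = 100.7600
  k=1: S(1,0) = 105.1722; S(1,1) = 96.5329
  k=2: S(2,0) = 109.7776; S(2,1) = 100.7600; S(2,2) = 92.4831
Terminal payoffs V(N, i) = max(K - S_T, 0):
  V(2,0) = 4.992406; V(2,1) = 14.010000; V(2,2) = 22.286851
Backward induction: V(k, i) = exp(-r*dt) * [p * V(k+1, i) + (1-p) * V(k+1, i+1)]; then take max(V_cont, immediate exercise) for American.
  V(1,0) = exp(-r*dt) * [p*4.992406 + (1-p)*14.010000] = 9.378129; exercise = 9.597806; V(1,0) = max -> 9.597806
  V(1,1) = exp(-r*dt) * [p*14.010000 + (1-p)*22.286851] = 18.017416; exercise = 18.237093; V(1,1) = max -> 18.237093
  V(0,0) = exp(-r*dt) * [p*9.597806 + (1-p)*18.237093] = 13.790323; exercise = 14.010000; V(0,0) = max -> 14.010000

Answer: Price = V(0,0) = 14.0100


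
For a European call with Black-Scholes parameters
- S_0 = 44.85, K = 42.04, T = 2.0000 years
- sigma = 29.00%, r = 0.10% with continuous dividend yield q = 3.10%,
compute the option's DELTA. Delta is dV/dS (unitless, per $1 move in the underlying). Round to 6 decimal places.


d1 = 0.2165259532; d2 = -0.1935959799
phi(d1) = 0.3896991385; exp(-qT) = 0.9398828868; exp(-rT) = 0.9980019987
N(d1) = 0.5857111014
Delta = exp(-qT) * N(d1) = 0.9398828868 * 0.5857111014 = 0.550500

Answer: Delta = 0.550500
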